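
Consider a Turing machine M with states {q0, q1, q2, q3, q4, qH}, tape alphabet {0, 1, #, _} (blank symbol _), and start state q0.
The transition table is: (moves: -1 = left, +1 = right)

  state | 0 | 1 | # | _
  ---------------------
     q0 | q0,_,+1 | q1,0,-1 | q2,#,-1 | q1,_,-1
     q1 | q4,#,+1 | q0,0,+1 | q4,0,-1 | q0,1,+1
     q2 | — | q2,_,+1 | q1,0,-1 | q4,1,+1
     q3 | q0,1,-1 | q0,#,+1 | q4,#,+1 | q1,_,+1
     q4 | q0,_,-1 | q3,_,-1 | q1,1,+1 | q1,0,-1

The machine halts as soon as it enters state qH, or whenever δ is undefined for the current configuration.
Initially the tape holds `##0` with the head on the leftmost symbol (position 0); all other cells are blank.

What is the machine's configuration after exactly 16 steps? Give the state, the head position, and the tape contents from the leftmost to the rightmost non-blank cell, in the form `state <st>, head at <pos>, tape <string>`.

state q0, head at 0, tape 1_0_00

state=q0 head=0 tape=___[#]#0   (q0,#)→(q2,#,-1)
state=q2 head=-1 tape=__[_]##0   (q2,_)→(q4,1,+1)
state=q4 head=0 tape=__1[#]#0   (q4,#)→(q1,1,+1)
state=q1 head=1 tape=__11[#]0   (q1,#)→(q4,0,-1)
state=q4 head=0 tape=__1[1]00   (q4,1)→(q3,_,-1)
state=q3 head=-1 tape=__[1]_00   (q3,1)→(q0,#,+1)
state=q0 head=0 tape=__#[_]00   (q0,_)→(q1,_,-1)
state=q1 head=-1 tape=__[#]_00   (q1,#)→(q4,0,-1)
state=q4 head=-2 tape=_[_]0_00   (q4,_)→(q1,0,-1)
state=q1 head=-3 tape=[_]00_00   (q1,_)→(q0,1,+1)
state=q0 head=-2 tape=1[0]0_00   (q0,0)→(q0,_,+1)
state=q0 head=-1 tape=1_[0]_00   (q0,0)→(q0,_,+1)
state=q0 head=0 tape=1__[_]00   (q0,_)→(q1,_,-1)
state=q1 head=-1 tape=1_[_]_00   (q1,_)→(q0,1,+1)
state=q0 head=0 tape=1_1[_]00   (q0,_)→(q1,_,-1)
state=q1 head=-1 tape=1_[1]_00   (q1,1)→(q0,0,+1)
state=q0 head=0 tape=1_0[_]00
After 16 steps: state q0, head at 0, tape 1_0_00.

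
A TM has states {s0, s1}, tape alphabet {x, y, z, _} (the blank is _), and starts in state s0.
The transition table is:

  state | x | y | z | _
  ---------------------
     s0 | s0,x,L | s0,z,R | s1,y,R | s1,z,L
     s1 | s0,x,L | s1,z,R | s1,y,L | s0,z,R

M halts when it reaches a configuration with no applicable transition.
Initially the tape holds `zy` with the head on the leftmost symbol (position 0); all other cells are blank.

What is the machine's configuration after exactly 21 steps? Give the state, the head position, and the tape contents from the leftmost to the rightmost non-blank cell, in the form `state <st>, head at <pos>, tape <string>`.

state s1, head at 1, tape zzzyyz

state=s0 head=0 tape=_[z]y___   (s0,z)→(s1,y,R)
state=s1 head=1 tape=_y[y]___   (s1,y)→(s1,z,R)
state=s1 head=2 tape=_yz[_]__   (s1,_)→(s0,z,R)
state=s0 head=3 tape=_yzz[_]_   (s0,_)→(s1,z,L)
state=s1 head=2 tape=_yz[z]z_   (s1,z)→(s1,y,L)
state=s1 head=1 tape=_y[z]yz_   (s1,z)→(s1,y,L)
state=s1 head=0 tape=_[y]yyz_   (s1,y)→(s1,z,R)
state=s1 head=1 tape=_z[y]yz_   (s1,y)→(s1,z,R)
state=s1 head=2 tape=_zz[y]z_   (s1,y)→(s1,z,R)
state=s1 head=3 tape=_zzz[z]_   (s1,z)→(s1,y,L)
state=s1 head=2 tape=_zz[z]y_   (s1,z)→(s1,y,L)
state=s1 head=1 tape=_z[z]yy_   (s1,z)→(s1,y,L)
state=s1 head=0 tape=_[z]yyy_   (s1,z)→(s1,y,L)
state=s1 head=-1 tape=[_]yyyy_   (s1,_)→(s0,z,R)
state=s0 head=0 tape=z[y]yyy_   (s0,y)→(s0,z,R)
state=s0 head=1 tape=zz[y]yy_   (s0,y)→(s0,z,R)
state=s0 head=2 tape=zzz[y]y_   (s0,y)→(s0,z,R)
state=s0 head=3 tape=zzzz[y]_   (s0,y)→(s0,z,R)
state=s0 head=4 tape=zzzzz[_]   (s0,_)→(s1,z,L)
state=s1 head=3 tape=zzzz[z]z   (s1,z)→(s1,y,L)
state=s1 head=2 tape=zzz[z]yz   (s1,z)→(s1,y,L)
state=s1 head=1 tape=zz[z]yyz
After 21 steps: state s1, head at 1, tape zzzyyz.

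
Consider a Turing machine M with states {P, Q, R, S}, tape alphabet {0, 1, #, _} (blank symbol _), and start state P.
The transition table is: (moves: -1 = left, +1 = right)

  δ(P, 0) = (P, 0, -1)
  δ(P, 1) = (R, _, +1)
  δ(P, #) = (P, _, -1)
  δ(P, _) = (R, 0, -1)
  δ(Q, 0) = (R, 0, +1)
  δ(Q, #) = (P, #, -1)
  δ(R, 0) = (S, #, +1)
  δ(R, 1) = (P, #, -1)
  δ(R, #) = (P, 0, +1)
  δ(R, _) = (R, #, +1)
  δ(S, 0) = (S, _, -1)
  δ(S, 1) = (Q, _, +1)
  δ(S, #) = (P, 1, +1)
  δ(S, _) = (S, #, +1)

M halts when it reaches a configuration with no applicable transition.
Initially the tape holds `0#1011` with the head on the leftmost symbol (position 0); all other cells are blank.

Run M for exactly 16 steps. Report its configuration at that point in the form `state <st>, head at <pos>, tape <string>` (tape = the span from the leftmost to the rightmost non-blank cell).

state R, head at 0, tape ###_0#1011

state=P head=0 tape=____[0]#1011   (P,0)→(P,0,-1)
state=P head=-1 tape=___[_]0#1011   (P,_)→(R,0,-1)
state=R head=-2 tape=__[_]00#1011   (R,_)→(R,#,+1)
state=R head=-1 tape=__#[0]0#1011   (R,0)→(S,#,+1)
state=S head=0 tape=__##[0]#1011   (S,0)→(S,_,-1)
state=S head=-1 tape=__#[#]_#1011   (S,#)→(P,1,+1)
state=P head=0 tape=__#1[_]#1011   (P,_)→(R,0,-1)
state=R head=-1 tape=__#[1]0#1011   (R,1)→(P,#,-1)
state=P head=-2 tape=__[#]#0#1011   (P,#)→(P,_,-1)
state=P head=-3 tape=_[_]_#0#1011   (P,_)→(R,0,-1)
state=R head=-4 tape=[_]0_#0#1011   (R,_)→(R,#,+1)
state=R head=-3 tape=#[0]_#0#1011   (R,0)→(S,#,+1)
state=S head=-2 tape=##[_]#0#1011   (S,_)→(S,#,+1)
state=S head=-1 tape=###[#]0#1011   (S,#)→(P,1,+1)
state=P head=0 tape=###1[0]#1011   (P,0)→(P,0,-1)
state=P head=-1 tape=###[1]0#1011   (P,1)→(R,_,+1)
state=R head=0 tape=###_[0]#1011
After 16 steps: state R, head at 0, tape ###_0#1011.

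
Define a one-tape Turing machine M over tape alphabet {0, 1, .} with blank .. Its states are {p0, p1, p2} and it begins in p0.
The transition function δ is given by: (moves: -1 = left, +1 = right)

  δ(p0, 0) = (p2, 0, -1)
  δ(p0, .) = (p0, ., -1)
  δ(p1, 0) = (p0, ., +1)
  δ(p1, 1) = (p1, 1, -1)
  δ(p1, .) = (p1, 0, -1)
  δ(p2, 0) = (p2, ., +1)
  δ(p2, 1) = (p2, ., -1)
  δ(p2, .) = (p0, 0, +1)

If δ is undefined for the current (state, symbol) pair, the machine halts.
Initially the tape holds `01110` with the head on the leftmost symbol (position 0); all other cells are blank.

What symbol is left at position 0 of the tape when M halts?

.

state=p0 head=0 tape=.[0]1110   (p0,0)→(p2,0,-1)
state=p2 head=-1 tape=[.]01110   (p2,.)→(p0,0,+1)
state=p0 head=0 tape=0[0]1110   (p0,0)→(p2,0,-1)
state=p2 head=-1 tape=[0]01110   (p2,0)→(p2,.,+1)
state=p2 head=0 tape=.[0]1110   (p2,0)→(p2,.,+1)
state=p2 head=1 tape=..[1]110   (p2,1)→(p2,.,-1)
state=p2 head=0 tape=.[.].110   (p2,.)→(p0,0,+1)
state=p0 head=1 tape=.0[.]110   (p0,.)→(p0,.,-1)
state=p0 head=0 tape=.[0].110   (p0,0)→(p2,0,-1)
state=p2 head=-1 tape=[.]0.110   (p2,.)→(p0,0,+1)
state=p0 head=0 tape=0[0].110   (p0,0)→(p2,0,-1)
state=p2 head=-1 tape=[0]0.110   (p2,0)→(p2,.,+1)
state=p2 head=0 tape=.[0].110   (p2,0)→(p2,.,+1)
state=p2 head=1 tape=..[.]110   (p2,.)→(p0,0,+1)
state=p0 head=2 tape=..0[1]10
Cell 0 holds . when M halts.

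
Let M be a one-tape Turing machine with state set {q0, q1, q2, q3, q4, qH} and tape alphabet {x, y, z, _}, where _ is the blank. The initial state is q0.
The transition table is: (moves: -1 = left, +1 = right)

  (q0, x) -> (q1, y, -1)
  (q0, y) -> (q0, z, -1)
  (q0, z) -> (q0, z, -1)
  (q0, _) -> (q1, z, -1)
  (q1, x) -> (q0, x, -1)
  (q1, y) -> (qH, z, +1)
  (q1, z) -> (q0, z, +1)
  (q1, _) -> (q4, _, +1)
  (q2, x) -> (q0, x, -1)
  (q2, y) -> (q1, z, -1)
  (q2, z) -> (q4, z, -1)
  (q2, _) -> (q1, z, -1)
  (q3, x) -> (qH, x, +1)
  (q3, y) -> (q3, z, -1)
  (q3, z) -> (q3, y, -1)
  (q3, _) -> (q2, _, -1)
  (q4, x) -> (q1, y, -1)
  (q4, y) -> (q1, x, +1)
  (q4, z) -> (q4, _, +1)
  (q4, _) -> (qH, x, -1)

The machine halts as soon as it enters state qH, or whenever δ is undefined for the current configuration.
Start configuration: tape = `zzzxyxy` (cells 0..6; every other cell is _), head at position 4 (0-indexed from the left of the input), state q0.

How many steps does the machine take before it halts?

19

state=q0 head=4 tape=__zzzx[y]xy_   (q0,y)→(q0,z,-1)
state=q0 head=3 tape=__zzz[x]zxy_   (q0,x)→(q1,y,-1)
state=q1 head=2 tape=__zz[z]yzxy_   (q1,z)→(q0,z,+1)
state=q0 head=3 tape=__zzz[y]zxy_   (q0,y)→(q0,z,-1)
state=q0 head=2 tape=__zz[z]zzxy_   (q0,z)→(q0,z,-1)
state=q0 head=1 tape=__z[z]zzzxy_   (q0,z)→(q0,z,-1)
state=q0 head=0 tape=__[z]zzzzxy_   (q0,z)→(q0,z,-1)
state=q0 head=-1 tape=_[_]zzzzzxy_   (q0,_)→(q1,z,-1)
state=q1 head=-2 tape=[_]zzzzzzxy_   (q1,_)→(q4,_,+1)
state=q4 head=-1 tape=_[z]zzzzzxy_   (q4,z)→(q4,_,+1)
state=q4 head=0 tape=__[z]zzzzxy_   (q4,z)→(q4,_,+1)
state=q4 head=1 tape=___[z]zzzxy_   (q4,z)→(q4,_,+1)
state=q4 head=2 tape=____[z]zzxy_   (q4,z)→(q4,_,+1)
state=q4 head=3 tape=_____[z]zxy_   (q4,z)→(q4,_,+1)
state=q4 head=4 tape=______[z]xy_   (q4,z)→(q4,_,+1)
state=q4 head=5 tape=_______[x]y_   (q4,x)→(q1,y,-1)
state=q1 head=4 tape=______[_]yy_   (q1,_)→(q4,_,+1)
state=q4 head=5 tape=_______[y]y_   (q4,y)→(q1,x,+1)
state=q1 head=6 tape=_______x[y]_   (q1,y)→(qH,z,+1)
state=qH head=7 tape=_______xz[_]
M halts after 19 transitions.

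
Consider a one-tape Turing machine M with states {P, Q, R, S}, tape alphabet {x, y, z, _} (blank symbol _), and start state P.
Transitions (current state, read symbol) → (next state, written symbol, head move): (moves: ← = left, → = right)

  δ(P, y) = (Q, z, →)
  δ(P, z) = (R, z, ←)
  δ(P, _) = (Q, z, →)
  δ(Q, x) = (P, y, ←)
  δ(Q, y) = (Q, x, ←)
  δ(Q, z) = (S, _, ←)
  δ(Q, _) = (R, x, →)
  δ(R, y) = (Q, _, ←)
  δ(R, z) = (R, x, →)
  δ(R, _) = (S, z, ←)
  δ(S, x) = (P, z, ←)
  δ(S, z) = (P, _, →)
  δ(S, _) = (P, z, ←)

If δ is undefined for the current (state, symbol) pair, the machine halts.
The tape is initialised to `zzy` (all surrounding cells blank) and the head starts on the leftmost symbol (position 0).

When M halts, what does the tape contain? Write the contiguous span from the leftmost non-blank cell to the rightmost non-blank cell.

state=P head=0 tape=___[z]zy   (P,z)→(R,z,←)
state=R head=-1 tape=__[_]zzy   (R,_)→(S,z,←)
state=S head=-2 tape=_[_]zzzy   (S,_)→(P,z,←)
state=P head=-3 tape=[_]zzzzy   (P,_)→(Q,z,→)
state=Q head=-2 tape=z[z]zzzy   (Q,z)→(S,_,←)
state=S head=-3 tape=[z]_zzzy   (S,z)→(P,_,→)
state=P head=-2 tape=_[_]zzzy   (P,_)→(Q,z,→)
state=Q head=-1 tape=_z[z]zzy   (Q,z)→(S,_,←)
state=S head=-2 tape=_[z]_zzy   (S,z)→(P,_,→)
state=P head=-1 tape=__[_]zzy   (P,_)→(Q,z,→)
state=Q head=0 tape=__z[z]zy   (Q,z)→(S,_,←)
state=S head=-1 tape=__[z]_zy   (S,z)→(P,_,→)
state=P head=0 tape=___[_]zy   (P,_)→(Q,z,→)
state=Q head=1 tape=___z[z]y   (Q,z)→(S,_,←)
state=S head=0 tape=___[z]_y   (S,z)→(P,_,→)
state=P head=1 tape=____[_]y   (P,_)→(Q,z,→)
state=Q head=2 tape=____z[y]   (Q,y)→(Q,x,←)
state=Q head=1 tape=____[z]x   (Q,z)→(S,_,←)
state=S head=0 tape=___[_]_x   (S,_)→(P,z,←)
state=P head=-1 tape=__[_]z_x   (P,_)→(Q,z,→)
state=Q head=0 tape=__z[z]_x   (Q,z)→(S,_,←)
state=S head=-1 tape=__[z]__x   (S,z)→(P,_,→)
state=P head=0 tape=___[_]_x   (P,_)→(Q,z,→)
state=Q head=1 tape=___z[_]x   (Q,_)→(R,x,→)
state=R head=2 tape=___zx[x]
The non-blank tape span at halt is zxx.

zxx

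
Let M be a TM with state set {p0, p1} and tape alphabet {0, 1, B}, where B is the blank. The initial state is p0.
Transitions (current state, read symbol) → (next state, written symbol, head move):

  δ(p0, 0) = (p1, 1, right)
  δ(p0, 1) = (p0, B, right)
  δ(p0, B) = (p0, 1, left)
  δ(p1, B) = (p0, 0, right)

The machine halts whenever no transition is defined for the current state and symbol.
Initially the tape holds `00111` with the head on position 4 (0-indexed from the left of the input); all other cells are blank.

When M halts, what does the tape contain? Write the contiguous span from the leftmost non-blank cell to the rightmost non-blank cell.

state=p0 head=4 tape=0011[1]BBB   (p0,1)→(p0,B,right)
state=p0 head=5 tape=0011B[B]BB   (p0,B)→(p0,1,left)
state=p0 head=4 tape=0011[B]1BB   (p0,B)→(p0,1,left)
state=p0 head=3 tape=001[1]11BB   (p0,1)→(p0,B,right)
state=p0 head=4 tape=001B[1]1BB   (p0,1)→(p0,B,right)
state=p0 head=5 tape=001BB[1]BB   (p0,1)→(p0,B,right)
state=p0 head=6 tape=001BBB[B]B   (p0,B)→(p0,1,left)
state=p0 head=5 tape=001BB[B]1B   (p0,B)→(p0,1,left)
state=p0 head=4 tape=001B[B]11B   (p0,B)→(p0,1,left)
state=p0 head=3 tape=001[B]111B   (p0,B)→(p0,1,left)
state=p0 head=2 tape=00[1]1111B   (p0,1)→(p0,B,right)
state=p0 head=3 tape=00B[1]111B   (p0,1)→(p0,B,right)
state=p0 head=4 tape=00BB[1]11B   (p0,1)→(p0,B,right)
state=p0 head=5 tape=00BBB[1]1B   (p0,1)→(p0,B,right)
state=p0 head=6 tape=00BBBB[1]B   (p0,1)→(p0,B,right)
state=p0 head=7 tape=00BBBBB[B]   (p0,B)→(p0,1,left)
state=p0 head=6 tape=00BBBB[B]1   (p0,B)→(p0,1,left)
state=p0 head=5 tape=00BBB[B]11   (p0,B)→(p0,1,left)
state=p0 head=4 tape=00BB[B]111   (p0,B)→(p0,1,left)
state=p0 head=3 tape=00B[B]1111   (p0,B)→(p0,1,left)
state=p0 head=2 tape=00[B]11111   (p0,B)→(p0,1,left)
state=p0 head=1 tape=0[0]111111   (p0,0)→(p1,1,right)
state=p1 head=2 tape=01[1]11111
The non-blank tape span at halt is 01111111.

01111111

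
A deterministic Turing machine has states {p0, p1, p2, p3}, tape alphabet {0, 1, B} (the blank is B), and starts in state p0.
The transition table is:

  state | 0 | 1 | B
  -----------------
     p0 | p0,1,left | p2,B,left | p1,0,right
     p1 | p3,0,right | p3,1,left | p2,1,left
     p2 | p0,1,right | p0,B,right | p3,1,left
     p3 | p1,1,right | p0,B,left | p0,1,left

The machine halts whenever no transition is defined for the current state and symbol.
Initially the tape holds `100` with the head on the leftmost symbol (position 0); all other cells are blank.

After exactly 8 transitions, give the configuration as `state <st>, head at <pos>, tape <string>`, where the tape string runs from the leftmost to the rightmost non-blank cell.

state=p0 head=0 tape=BBBB[1]00   (p0,1)→(p2,B,left)
state=p2 head=-1 tape=BBB[B]B00   (p2,B)→(p3,1,left)
state=p3 head=-2 tape=BB[B]1B00   (p3,B)→(p0,1,left)
state=p0 head=-3 tape=B[B]11B00   (p0,B)→(p1,0,right)
state=p1 head=-2 tape=B0[1]1B00   (p1,1)→(p3,1,left)
state=p3 head=-3 tape=B[0]11B00   (p3,0)→(p1,1,right)
state=p1 head=-2 tape=B1[1]1B00   (p1,1)→(p3,1,left)
state=p3 head=-3 tape=B[1]11B00   (p3,1)→(p0,B,left)
state=p0 head=-4 tape=[B]B11B00
After 8 steps: state p0, head at -4, tape 11B00.

state p0, head at -4, tape 11B00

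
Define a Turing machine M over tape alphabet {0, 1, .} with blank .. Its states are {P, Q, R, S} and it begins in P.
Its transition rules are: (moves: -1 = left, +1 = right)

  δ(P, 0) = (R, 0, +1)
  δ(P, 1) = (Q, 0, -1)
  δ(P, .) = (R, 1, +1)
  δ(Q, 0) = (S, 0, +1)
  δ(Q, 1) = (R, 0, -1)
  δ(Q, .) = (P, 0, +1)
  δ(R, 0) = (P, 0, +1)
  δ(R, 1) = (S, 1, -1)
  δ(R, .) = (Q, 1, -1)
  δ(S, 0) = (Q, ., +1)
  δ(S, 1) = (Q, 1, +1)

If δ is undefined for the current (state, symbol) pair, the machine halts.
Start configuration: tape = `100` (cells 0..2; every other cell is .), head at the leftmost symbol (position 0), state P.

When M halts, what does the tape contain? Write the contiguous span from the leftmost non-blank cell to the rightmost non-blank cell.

P | .[1]00.....   read 1 → write 0, move -1, go to Q
Q | [.]000.....   read . → write 0, move +1, go to P
P | 0[0]00.....   read 0 → write 0, move +1, go to R
R | 00[0]0.....   read 0 → write 0, move +1, go to P
P | 000[0].....   read 0 → write 0, move +1, go to R
R | 0000[.]....   read . → write 1, move -1, go to Q
Q | 000[0]1....   read 0 → write 0, move +1, go to S
S | 0000[1]....   read 1 → write 1, move +1, go to Q
Q | 00001[.]...   read . → write 0, move +1, go to P
P | 000010[.]..   read . → write 1, move +1, go to R
R | 0000101[.].   read . → write 1, move -1, go to Q
Q | 000010[1]1.   read 1 → write 0, move -1, go to R
R | 00001[0]01.   read 0 → write 0, move +1, go to P
P | 000010[0]1.   read 0 → write 0, move +1, go to R
R | 0000100[1].   read 1 → write 1, move -1, go to S
S | 000010[0]1.   read 0 → write ., move +1, go to Q
Q | 000010.[1].   read 1 → write 0, move -1, go to R
R | 000010[.]0.   read . → write 1, move -1, go to Q
Q | 00001[0]10.   read 0 → write 0, move +1, go to S
S | 000010[1]0.   read 1 → write 1, move +1, go to Q
Q | 0000101[0].   read 0 → write 0, move +1, go to S
S | 00001010[.]
The non-blank tape span at halt is 00001010.

00001010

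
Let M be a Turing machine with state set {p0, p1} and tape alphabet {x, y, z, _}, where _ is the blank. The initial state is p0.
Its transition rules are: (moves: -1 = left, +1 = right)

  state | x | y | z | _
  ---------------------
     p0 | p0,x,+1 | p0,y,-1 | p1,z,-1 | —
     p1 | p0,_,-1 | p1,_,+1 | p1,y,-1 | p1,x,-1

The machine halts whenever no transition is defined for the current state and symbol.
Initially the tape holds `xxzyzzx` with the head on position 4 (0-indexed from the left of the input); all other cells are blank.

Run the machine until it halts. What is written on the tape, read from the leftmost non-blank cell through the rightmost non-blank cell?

x_yxyzx

p0 | xxzy[z]zx   read z → write z, move -1, go to p1
p1 | xxz[y]zzx   read y → write _, move +1, go to p1
p1 | xxz_[z]zx   read z → write y, move -1, go to p1
p1 | xxz[_]yzx   read _ → write x, move -1, go to p1
p1 | xx[z]xyzx   read z → write y, move -1, go to p1
p1 | x[x]yxyzx   read x → write _, move -1, go to p0
p0 | [x]_yxyzx   read x → write x, move +1, go to p0
p0 | x[_]yxyzx
The non-blank tape span at halt is x_yxyzx.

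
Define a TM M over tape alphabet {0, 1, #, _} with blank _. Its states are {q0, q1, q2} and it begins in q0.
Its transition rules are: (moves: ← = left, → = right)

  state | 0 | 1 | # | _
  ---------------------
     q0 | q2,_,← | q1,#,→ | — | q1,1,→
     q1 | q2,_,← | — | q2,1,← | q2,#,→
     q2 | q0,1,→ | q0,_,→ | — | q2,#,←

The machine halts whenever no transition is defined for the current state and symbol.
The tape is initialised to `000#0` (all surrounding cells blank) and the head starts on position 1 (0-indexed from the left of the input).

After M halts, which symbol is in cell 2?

q0 | 0[0]0#0   read 0 → write _, move ←, go to q2
q2 | [0]_0#0   read 0 → write 1, move →, go to q0
q0 | 1[_]0#0   read _ → write 1, move →, go to q1
q1 | 11[0]#0   read 0 → write _, move ←, go to q2
q2 | 1[1]_#0   read 1 → write _, move →, go to q0
q0 | 1_[_]#0   read _ → write 1, move →, go to q1
q1 | 1_1[#]0   read # → write 1, move ←, go to q2
q2 | 1_[1]10   read 1 → write _, move →, go to q0
q0 | 1__[1]0   read 1 → write #, move →, go to q1
q1 | 1__#[0]   read 0 → write _, move ←, go to q2
q2 | 1__[#]_
Cell 2 holds _ when M halts.

_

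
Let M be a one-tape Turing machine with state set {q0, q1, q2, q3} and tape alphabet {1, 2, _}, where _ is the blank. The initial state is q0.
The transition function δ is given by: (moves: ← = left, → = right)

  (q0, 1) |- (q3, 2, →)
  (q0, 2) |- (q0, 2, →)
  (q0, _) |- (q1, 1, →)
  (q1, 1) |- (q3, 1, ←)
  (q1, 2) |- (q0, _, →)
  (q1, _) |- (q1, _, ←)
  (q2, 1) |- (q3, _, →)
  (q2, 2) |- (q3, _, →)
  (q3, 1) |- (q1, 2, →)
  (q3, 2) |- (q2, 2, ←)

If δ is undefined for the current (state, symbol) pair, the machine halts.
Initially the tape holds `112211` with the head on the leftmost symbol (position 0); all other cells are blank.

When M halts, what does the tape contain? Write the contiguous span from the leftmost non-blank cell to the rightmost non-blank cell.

22_22_1

q0 | [1]12211__   read 1 → write 2, move →, go to q3
q3 | 2[1]2211__   read 1 → write 2, move →, go to q1
q1 | 22[2]211__   read 2 → write _, move →, go to q0
q0 | 22_[2]11__   read 2 → write 2, move →, go to q0
q0 | 22_2[1]1__   read 1 → write 2, move →, go to q3
q3 | 22_22[1]__   read 1 → write 2, move →, go to q1
q1 | 22_222[_]_   read _ → write _, move ←, go to q1
q1 | 22_22[2]__   read 2 → write _, move →, go to q0
q0 | 22_22_[_]_   read _ → write 1, move →, go to q1
q1 | 22_22_1[_]   read _ → write _, move ←, go to q1
q1 | 22_22_[1]_   read 1 → write 1, move ←, go to q3
q3 | 22_22[_]1_
The non-blank tape span at halt is 22_22_1.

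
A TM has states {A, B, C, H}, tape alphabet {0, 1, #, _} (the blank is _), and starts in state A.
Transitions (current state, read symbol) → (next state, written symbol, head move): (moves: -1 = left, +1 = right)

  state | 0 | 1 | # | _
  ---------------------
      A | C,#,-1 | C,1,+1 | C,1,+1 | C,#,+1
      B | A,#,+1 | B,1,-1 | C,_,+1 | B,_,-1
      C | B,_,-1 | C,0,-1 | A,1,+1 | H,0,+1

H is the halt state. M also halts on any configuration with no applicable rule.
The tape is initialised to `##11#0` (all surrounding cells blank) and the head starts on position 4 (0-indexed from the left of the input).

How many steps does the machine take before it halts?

state=A head=4 tape=##11[#]0   (A,#)→(C,1,+1)
state=C head=5 tape=##111[0]   (C,0)→(B,_,-1)
state=B head=4 tape=##11[1]_   (B,1)→(B,1,-1)
state=B head=3 tape=##1[1]1_   (B,1)→(B,1,-1)
state=B head=2 tape=##[1]11_   (B,1)→(B,1,-1)
state=B head=1 tape=#[#]111_   (B,#)→(C,_,+1)
state=C head=2 tape=#_[1]11_   (C,1)→(C,0,-1)
state=C head=1 tape=#[_]011_   (C,_)→(H,0,+1)
state=H head=2 tape=#0[0]11_
M halts after 8 transitions.

8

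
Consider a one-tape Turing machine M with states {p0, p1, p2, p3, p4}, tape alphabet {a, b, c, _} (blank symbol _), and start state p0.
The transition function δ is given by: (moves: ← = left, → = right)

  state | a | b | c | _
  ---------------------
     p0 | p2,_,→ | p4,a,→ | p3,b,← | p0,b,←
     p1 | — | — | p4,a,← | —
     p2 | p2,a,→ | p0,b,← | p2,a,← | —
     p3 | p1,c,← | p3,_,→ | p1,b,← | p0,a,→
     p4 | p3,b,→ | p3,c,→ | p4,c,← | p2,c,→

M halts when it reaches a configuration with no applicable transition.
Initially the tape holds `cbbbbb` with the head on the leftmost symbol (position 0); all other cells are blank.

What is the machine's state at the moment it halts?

p0 | _[c]bbbbb__   read c → write b, move ←, go to p3
p3 | [_]bbbbbb__   read _ → write a, move →, go to p0
p0 | a[b]bbbbb__   read b → write a, move →, go to p4
p4 | aa[b]bbbb__   read b → write c, move →, go to p3
p3 | aac[b]bbb__   read b → write _, move →, go to p3
p3 | aac_[b]bb__   read b → write _, move →, go to p3
p3 | aac__[b]b__   read b → write _, move →, go to p3
p3 | aac___[b]__   read b → write _, move →, go to p3
p3 | aac____[_]_   read _ → write a, move →, go to p0
p0 | aac____a[_]   read _ → write b, move ←, go to p0
p0 | aac____[a]b   read a → write _, move →, go to p2
p2 | aac_____[b]   read b → write b, move ←, go to p0
p0 | aac____[_]b   read _ → write b, move ←, go to p0
p0 | aac___[_]bb   read _ → write b, move ←, go to p0
p0 | aac__[_]bbb   read _ → write b, move ←, go to p0
p0 | aac_[_]bbbb   read _ → write b, move ←, go to p0
p0 | aac[_]bbbbb   read _ → write b, move ←, go to p0
p0 | aa[c]bbbbbb   read c → write b, move ←, go to p3
p3 | a[a]bbbbbbb   read a → write c, move ←, go to p1
p1 | [a]cbbbbbbb
No transition is defined for (p1, a); M halts in state p1.

p1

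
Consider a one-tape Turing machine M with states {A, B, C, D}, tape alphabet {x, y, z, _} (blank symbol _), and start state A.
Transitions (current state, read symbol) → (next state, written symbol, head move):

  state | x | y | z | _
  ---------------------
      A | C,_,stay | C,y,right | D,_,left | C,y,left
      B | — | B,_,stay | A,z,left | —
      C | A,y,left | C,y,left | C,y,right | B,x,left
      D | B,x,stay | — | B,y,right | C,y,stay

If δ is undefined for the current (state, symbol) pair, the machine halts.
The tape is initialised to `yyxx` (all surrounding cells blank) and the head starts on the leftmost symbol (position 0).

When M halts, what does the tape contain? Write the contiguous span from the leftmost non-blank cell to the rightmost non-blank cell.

xyyxx

A | __[y]yxx   read y → write y, move right, go to C
C | __y[y]xx   read y → write y, move left, go to C
C | __[y]yxx   read y → write y, move left, go to C
C | _[_]yyxx   read _ → write x, move left, go to B
B | [_]xyyxx
The non-blank tape span at halt is xyyxx.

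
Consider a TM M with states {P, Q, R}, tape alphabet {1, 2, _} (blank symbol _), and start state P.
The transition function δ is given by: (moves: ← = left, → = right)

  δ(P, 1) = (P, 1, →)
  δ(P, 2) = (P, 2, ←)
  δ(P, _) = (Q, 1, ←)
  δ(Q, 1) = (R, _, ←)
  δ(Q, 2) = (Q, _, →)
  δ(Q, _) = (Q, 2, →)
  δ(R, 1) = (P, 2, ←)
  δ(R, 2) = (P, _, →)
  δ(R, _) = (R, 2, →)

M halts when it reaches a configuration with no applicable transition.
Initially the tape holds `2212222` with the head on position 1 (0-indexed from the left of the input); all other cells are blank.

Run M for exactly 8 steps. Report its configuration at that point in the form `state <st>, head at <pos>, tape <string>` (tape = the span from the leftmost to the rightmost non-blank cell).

state=P head=1 tape=__2[2]12222   (P,2)→(P,2,←)
state=P head=0 tape=__[2]212222   (P,2)→(P,2,←)
state=P head=-1 tape=_[_]2212222   (P,_)→(Q,1,←)
state=Q head=-2 tape=[_]12212222   (Q,_)→(Q,2,→)
state=Q head=-1 tape=2[1]2212222   (Q,1)→(R,_,←)
state=R head=-2 tape=[2]_2212222   (R,2)→(P,_,→)
state=P head=-1 tape=_[_]2212222   (P,_)→(Q,1,←)
state=Q head=-2 tape=[_]12212222   (Q,_)→(Q,2,→)
state=Q head=-1 tape=2[1]2212222
After 8 steps: state Q, head at -1, tape 212212222.

state Q, head at -1, tape 212212222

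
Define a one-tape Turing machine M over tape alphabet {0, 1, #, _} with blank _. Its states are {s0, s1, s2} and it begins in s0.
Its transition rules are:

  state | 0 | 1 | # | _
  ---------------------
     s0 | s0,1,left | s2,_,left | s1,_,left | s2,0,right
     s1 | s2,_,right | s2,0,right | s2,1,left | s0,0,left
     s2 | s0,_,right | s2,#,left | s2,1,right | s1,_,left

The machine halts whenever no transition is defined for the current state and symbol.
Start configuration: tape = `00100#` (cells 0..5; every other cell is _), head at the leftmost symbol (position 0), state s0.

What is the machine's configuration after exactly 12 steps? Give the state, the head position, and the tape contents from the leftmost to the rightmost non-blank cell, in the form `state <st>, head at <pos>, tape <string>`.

state s1, head at 0, tape 0_0__00#

state=s0 head=0 tape=__[0]0100#   (s0,0)→(s0,1,left)
state=s0 head=-1 tape=_[_]10100#   (s0,_)→(s2,0,right)
state=s2 head=0 tape=_0[1]0100#   (s2,1)→(s2,#,left)
state=s2 head=-1 tape=_[0]#0100#   (s2,0)→(s0,_,right)
state=s0 head=0 tape=__[#]0100#   (s0,#)→(s1,_,left)
state=s1 head=-1 tape=_[_]_0100#   (s1,_)→(s0,0,left)
state=s0 head=-2 tape=[_]0_0100#   (s0,_)→(s2,0,right)
state=s2 head=-1 tape=0[0]_0100#   (s2,0)→(s0,_,right)
state=s0 head=0 tape=0_[_]0100#   (s0,_)→(s2,0,right)
state=s2 head=1 tape=0_0[0]100#   (s2,0)→(s0,_,right)
state=s0 head=2 tape=0_0_[1]00#   (s0,1)→(s2,_,left)
state=s2 head=1 tape=0_0[_]_00#   (s2,_)→(s1,_,left)
state=s1 head=0 tape=0_[0]__00#
After 12 steps: state s1, head at 0, tape 0_0__00#.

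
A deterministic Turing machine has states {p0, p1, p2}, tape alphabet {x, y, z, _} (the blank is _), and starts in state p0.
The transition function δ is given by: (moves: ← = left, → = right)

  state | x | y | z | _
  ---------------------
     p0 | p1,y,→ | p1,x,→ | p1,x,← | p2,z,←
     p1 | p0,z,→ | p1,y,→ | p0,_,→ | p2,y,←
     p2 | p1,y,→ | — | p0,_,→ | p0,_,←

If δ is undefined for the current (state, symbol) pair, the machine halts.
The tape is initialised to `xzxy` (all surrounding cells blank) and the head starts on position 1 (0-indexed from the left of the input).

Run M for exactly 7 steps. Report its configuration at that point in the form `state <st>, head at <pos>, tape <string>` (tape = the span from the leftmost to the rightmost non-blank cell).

state p1, head at 4, tape zyzyy

p0 | x[z]xy_   read z → write x, move ←, go to p1
p1 | [x]xxy_   read x → write z, move →, go to p0
p0 | z[x]xy_   read x → write y, move →, go to p1
p1 | zy[x]y_   read x → write z, move →, go to p0
p0 | zyz[y]_   read y → write x, move →, go to p1
p1 | zyzx[_]   read _ → write y, move ←, go to p2
p2 | zyz[x]y   read x → write y, move →, go to p1
p1 | zyzy[y]
After 7 steps: state p1, head at 4, tape zyzyy.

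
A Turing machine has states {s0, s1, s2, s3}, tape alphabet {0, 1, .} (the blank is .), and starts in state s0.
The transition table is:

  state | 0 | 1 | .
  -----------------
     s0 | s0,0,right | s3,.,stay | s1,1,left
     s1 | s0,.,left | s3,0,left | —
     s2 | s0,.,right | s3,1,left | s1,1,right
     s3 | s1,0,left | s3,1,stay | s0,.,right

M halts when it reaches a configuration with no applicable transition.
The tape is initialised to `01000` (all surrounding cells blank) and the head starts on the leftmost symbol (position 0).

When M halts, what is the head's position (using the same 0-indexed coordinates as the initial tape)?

-2

state=s0 head=0 tape=..[0]1000.   (s0,0)→(s0,0,right)
state=s0 head=1 tape=..0[1]000.   (s0,1)→(s3,.,stay)
state=s3 head=1 tape=..0[.]000.   (s3,.)→(s0,.,right)
state=s0 head=2 tape=..0.[0]00.   (s0,0)→(s0,0,right)
state=s0 head=3 tape=..0.0[0]0.   (s0,0)→(s0,0,right)
state=s0 head=4 tape=..0.00[0].   (s0,0)→(s0,0,right)
state=s0 head=5 tape=..0.000[.]   (s0,.)→(s1,1,left)
state=s1 head=4 tape=..0.00[0]1   (s1,0)→(s0,.,left)
state=s0 head=3 tape=..0.0[0].1   (s0,0)→(s0,0,right)
state=s0 head=4 tape=..0.00[.]1   (s0,.)→(s1,1,left)
state=s1 head=3 tape=..0.0[0]11   (s1,0)→(s0,.,left)
state=s0 head=2 tape=..0.[0].11   (s0,0)→(s0,0,right)
state=s0 head=3 tape=..0.0[.]11   (s0,.)→(s1,1,left)
state=s1 head=2 tape=..0.[0]111   (s1,0)→(s0,.,left)
state=s0 head=1 tape=..0[.].111   (s0,.)→(s1,1,left)
state=s1 head=0 tape=..[0]1.111   (s1,0)→(s0,.,left)
state=s0 head=-1 tape=.[.].1.111   (s0,.)→(s1,1,left)
state=s1 head=-2 tape=[.]1.1.111
At halt the head is at cell -2.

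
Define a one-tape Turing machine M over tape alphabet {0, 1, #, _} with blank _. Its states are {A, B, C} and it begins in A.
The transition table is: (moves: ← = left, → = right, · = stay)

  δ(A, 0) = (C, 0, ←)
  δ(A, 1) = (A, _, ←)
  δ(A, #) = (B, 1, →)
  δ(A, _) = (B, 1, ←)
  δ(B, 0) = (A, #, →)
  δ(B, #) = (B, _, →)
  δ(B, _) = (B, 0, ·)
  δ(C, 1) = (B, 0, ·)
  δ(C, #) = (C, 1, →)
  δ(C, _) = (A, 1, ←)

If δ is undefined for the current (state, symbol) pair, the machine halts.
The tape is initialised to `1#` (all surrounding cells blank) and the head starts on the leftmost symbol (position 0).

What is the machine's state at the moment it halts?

state=A head=0 tape=__[1]#   (A,1)→(A,_,←)
state=A head=-1 tape=_[_]_#   (A,_)→(B,1,←)
state=B head=-2 tape=[_]1_#   (B,_)→(B,0,·)
state=B head=-2 tape=[0]1_#   (B,0)→(A,#,→)
state=A head=-1 tape=#[1]_#   (A,1)→(A,_,←)
state=A head=-2 tape=[#]__#   (A,#)→(B,1,→)
state=B head=-1 tape=1[_]_#   (B,_)→(B,0,·)
state=B head=-1 tape=1[0]_#   (B,0)→(A,#,→)
state=A head=0 tape=1#[_]#   (A,_)→(B,1,←)
state=B head=-1 tape=1[#]1#   (B,#)→(B,_,→)
state=B head=0 tape=1_[1]#
No transition is defined for (B, 1); M halts in state B.

B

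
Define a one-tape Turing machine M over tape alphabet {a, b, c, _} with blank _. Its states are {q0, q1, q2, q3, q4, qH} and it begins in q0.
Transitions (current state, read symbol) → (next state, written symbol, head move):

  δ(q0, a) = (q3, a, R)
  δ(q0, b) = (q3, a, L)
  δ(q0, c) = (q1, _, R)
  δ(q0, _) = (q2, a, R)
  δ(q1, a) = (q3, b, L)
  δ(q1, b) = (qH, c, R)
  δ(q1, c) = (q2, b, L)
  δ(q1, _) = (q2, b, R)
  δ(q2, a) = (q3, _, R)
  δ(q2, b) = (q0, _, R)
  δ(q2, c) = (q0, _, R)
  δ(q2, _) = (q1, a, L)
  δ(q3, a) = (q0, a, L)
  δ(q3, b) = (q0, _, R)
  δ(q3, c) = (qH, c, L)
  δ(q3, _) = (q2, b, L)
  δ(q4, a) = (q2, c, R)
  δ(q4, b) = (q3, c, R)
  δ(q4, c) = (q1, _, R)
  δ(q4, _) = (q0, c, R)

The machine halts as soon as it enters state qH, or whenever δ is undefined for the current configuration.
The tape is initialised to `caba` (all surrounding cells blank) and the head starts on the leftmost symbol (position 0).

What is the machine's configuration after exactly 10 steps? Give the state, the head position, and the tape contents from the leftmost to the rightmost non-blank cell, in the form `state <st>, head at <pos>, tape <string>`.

q0 | __[c]aba   read c → write _, move R, go to q1
q1 | ___[a]ba   read a → write b, move L, go to q3
q3 | __[_]bba   read _ → write b, move L, go to q2
q2 | _[_]bbba   read _ → write a, move L, go to q1
q1 | [_]abbba   read _ → write b, move R, go to q2
q2 | b[a]bbba   read a → write _, move R, go to q3
q3 | b_[b]bba   read b → write _, move R, go to q0
q0 | b__[b]ba   read b → write a, move L, go to q3
q3 | b_[_]aba   read _ → write b, move L, go to q2
q2 | b[_]baba   read _ → write a, move L, go to q1
q1 | [b]ababa
After 10 steps: state q1, head at -2, tape bababa.

state q1, head at -2, tape bababa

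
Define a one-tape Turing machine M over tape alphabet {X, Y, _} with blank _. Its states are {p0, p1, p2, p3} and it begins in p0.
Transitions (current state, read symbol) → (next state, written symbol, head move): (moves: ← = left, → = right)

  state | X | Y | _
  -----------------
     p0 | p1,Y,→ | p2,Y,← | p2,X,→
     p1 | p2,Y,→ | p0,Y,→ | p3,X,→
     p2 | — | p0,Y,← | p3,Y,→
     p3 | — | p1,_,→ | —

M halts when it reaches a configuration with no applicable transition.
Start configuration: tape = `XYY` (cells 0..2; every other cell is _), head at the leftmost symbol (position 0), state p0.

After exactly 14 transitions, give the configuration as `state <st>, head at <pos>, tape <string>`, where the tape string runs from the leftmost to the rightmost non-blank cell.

p0 | _[X]YY   read X → write Y, move →, go to p1
p1 | _Y[Y]Y   read Y → write Y, move →, go to p0
p0 | _YY[Y]   read Y → write Y, move ←, go to p2
p2 | _Y[Y]Y   read Y → write Y, move ←, go to p0
p0 | _[Y]YY   read Y → write Y, move ←, go to p2
p2 | [_]YYY   read _ → write Y, move →, go to p3
p3 | Y[Y]YY   read Y → write _, move →, go to p1
p1 | Y_[Y]Y   read Y → write Y, move →, go to p0
p0 | Y_Y[Y]   read Y → write Y, move ←, go to p2
p2 | Y_[Y]Y   read Y → write Y, move ←, go to p0
p0 | Y[_]YY   read _ → write X, move →, go to p2
p2 | YX[Y]Y   read Y → write Y, move ←, go to p0
p0 | Y[X]YY   read X → write Y, move →, go to p1
p1 | YY[Y]Y   read Y → write Y, move →, go to p0
p0 | YYY[Y]
After 14 steps: state p0, head at 2, tape YYYY.

state p0, head at 2, tape YYYY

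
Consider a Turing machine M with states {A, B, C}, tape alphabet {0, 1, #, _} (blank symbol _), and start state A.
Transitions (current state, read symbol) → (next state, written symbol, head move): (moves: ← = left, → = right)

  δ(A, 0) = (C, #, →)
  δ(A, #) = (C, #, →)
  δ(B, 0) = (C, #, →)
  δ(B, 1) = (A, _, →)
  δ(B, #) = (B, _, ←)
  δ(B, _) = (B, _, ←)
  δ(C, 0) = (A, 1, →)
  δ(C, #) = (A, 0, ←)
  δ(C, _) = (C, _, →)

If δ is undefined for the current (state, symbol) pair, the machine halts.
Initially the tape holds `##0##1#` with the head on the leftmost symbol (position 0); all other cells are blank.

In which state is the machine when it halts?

A | [#]#0##1#   read # → write #, move →, go to C
C | #[#]0##1#   read # → write 0, move ←, go to A
A | [#]00##1#   read # → write #, move →, go to C
C | #[0]0##1#   read 0 → write 1, move →, go to A
A | #1[0]##1#   read 0 → write #, move →, go to C
C | #1#[#]#1#   read # → write 0, move ←, go to A
A | #1[#]0#1#   read # → write #, move →, go to C
C | #1#[0]#1#   read 0 → write 1, move →, go to A
A | #1#1[#]1#   read # → write #, move →, go to C
C | #1#1#[1]#
No transition is defined for (C, 1); M halts in state C.

C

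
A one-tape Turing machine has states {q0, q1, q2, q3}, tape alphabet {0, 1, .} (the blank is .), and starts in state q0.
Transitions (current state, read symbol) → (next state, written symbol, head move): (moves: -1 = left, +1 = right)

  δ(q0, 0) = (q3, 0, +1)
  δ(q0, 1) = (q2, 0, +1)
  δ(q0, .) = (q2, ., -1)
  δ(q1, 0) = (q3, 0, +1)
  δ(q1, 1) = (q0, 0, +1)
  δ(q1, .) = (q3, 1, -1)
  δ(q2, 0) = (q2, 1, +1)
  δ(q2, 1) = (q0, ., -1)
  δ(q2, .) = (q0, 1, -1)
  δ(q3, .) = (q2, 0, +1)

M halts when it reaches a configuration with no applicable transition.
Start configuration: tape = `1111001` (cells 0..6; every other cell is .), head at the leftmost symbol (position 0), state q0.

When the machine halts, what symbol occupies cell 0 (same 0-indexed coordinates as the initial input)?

state=q0 head=0 tape=[1]111001   (q0,1)→(q2,0,+1)
state=q2 head=1 tape=0[1]11001   (q2,1)→(q0,.,-1)
state=q0 head=0 tape=[0].11001   (q0,0)→(q3,0,+1)
state=q3 head=1 tape=0[.]11001   (q3,.)→(q2,0,+1)
state=q2 head=2 tape=00[1]1001   (q2,1)→(q0,.,-1)
state=q0 head=1 tape=0[0].1001   (q0,0)→(q3,0,+1)
state=q3 head=2 tape=00[.]1001   (q3,.)→(q2,0,+1)
state=q2 head=3 tape=000[1]001   (q2,1)→(q0,.,-1)
state=q0 head=2 tape=00[0].001   (q0,0)→(q3,0,+1)
state=q3 head=3 tape=000[.]001   (q3,.)→(q2,0,+1)
state=q2 head=4 tape=0000[0]01   (q2,0)→(q2,1,+1)
state=q2 head=5 tape=00001[0]1   (q2,0)→(q2,1,+1)
state=q2 head=6 tape=000011[1]   (q2,1)→(q0,.,-1)
state=q0 head=5 tape=00001[1].   (q0,1)→(q2,0,+1)
state=q2 head=6 tape=000010[.]   (q2,.)→(q0,1,-1)
state=q0 head=5 tape=00001[0]1   (q0,0)→(q3,0,+1)
state=q3 head=6 tape=000010[1]
Cell 0 holds 0 when M halts.

0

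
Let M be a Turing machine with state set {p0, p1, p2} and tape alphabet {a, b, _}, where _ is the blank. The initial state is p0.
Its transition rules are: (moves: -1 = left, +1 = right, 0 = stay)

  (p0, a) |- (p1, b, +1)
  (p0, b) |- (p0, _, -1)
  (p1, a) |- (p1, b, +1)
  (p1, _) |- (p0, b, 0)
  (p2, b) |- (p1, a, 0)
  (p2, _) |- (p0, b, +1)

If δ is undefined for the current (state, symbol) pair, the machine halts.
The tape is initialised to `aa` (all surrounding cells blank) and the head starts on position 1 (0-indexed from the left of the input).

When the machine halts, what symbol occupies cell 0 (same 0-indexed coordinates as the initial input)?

p0 | _a[a]_   read a → write b, move +1, go to p1
p1 | _ab[_]   read _ → write b, move 0, go to p0
p0 | _ab[b]   read b → write _, move -1, go to p0
p0 | _a[b]_   read b → write _, move -1, go to p0
p0 | _[a]__   read a → write b, move +1, go to p1
p1 | _b[_]_   read _ → write b, move 0, go to p0
p0 | _b[b]_   read b → write _, move -1, go to p0
p0 | _[b]__   read b → write _, move -1, go to p0
p0 | [_]___
Cell 0 holds _ when M halts.

_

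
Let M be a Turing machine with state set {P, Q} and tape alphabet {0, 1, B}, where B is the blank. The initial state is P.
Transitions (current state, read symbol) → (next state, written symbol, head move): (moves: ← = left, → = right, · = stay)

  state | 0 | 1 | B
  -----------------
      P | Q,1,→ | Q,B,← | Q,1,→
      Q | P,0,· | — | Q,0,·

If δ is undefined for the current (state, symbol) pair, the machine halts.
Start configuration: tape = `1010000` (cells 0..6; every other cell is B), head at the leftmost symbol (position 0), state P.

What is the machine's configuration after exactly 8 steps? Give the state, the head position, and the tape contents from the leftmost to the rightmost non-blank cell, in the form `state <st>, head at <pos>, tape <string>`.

state P, head at 1, tape 11010000

P | B[1]010000   read 1 → write B, move ←, go to Q
Q | [B]B010000   read B → write 0, move ·, go to Q
Q | [0]B010000   read 0 → write 0, move ·, go to P
P | [0]B010000   read 0 → write 1, move →, go to Q
Q | 1[B]010000   read B → write 0, move ·, go to Q
Q | 1[0]010000   read 0 → write 0, move ·, go to P
P | 1[0]010000   read 0 → write 1, move →, go to Q
Q | 11[0]10000   read 0 → write 0, move ·, go to P
P | 11[0]10000
After 8 steps: state P, head at 1, tape 11010000.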